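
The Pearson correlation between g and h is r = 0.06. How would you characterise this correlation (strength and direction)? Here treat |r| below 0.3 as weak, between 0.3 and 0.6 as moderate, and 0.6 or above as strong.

weak positive

r = 0.06 > 0 so the relationship is positive.
|r| = 0.06, which falls in the weak range.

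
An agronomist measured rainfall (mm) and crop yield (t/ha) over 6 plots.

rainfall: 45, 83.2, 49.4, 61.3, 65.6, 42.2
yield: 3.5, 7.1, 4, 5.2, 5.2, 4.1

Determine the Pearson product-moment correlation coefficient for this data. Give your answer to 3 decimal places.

n = 6, Σx = 346.7, Σy = 29.1, Σx² = 21229.49, Σy² = 149.55, Σxy = 1778.72
nΣxy − ΣxΣy = 10672.32 − 10088.97 = 583.35
nΣx² − (Σx)² = 127376.94 − 120200.89 = 7176.05; nΣy² − (Σy)² = 897.3 − 846.81 = 50.49
r = 583.35 / √(7176.05 × 50.49) = 583.35 / 601.9292 ≈ 0.969

0.969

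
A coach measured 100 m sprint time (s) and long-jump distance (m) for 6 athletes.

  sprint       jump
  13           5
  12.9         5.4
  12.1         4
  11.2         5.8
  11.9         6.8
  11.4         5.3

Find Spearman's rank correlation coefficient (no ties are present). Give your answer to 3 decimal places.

Rank sprint: 6, 5, 4, 1, 3, 2
Rank jump: 2, 4, 1, 5, 6, 3
d = rank(sprint) − rank(jump): 4, 1, 3, -4, -3, -1; Σd² = 52
ρ = 1 − 6Σd² / [n(n²−1)] = 1 − 6×52 / (6×35) = 1 − 312/210 ≈ -0.486

-0.486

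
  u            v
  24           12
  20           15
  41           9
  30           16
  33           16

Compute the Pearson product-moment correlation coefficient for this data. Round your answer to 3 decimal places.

n = 5, Σu = 148, Σv = 68, Σu² = 4646, Σv² = 962, Σuv = 1965
nΣuv − ΣuΣv = 9825 − 10064 = -239
nΣu² − (Σu)² = 23230 − 21904 = 1326; nΣv² − (Σv)² = 4810 − 4624 = 186
r = -239 / √(1326 × 186) = -239 / 496.6246 ≈ -0.481

-0.481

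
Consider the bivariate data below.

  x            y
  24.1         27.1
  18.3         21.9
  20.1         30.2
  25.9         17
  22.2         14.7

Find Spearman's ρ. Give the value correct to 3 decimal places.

Rank x: 4, 1, 2, 5, 3
Rank y: 4, 3, 5, 2, 1
d = rank(x) − rank(y): 0, -2, -3, 3, 2; Σd² = 26
ρ = 1 − 6Σd² / [n(n²−1)] = 1 − 6×26 / (5×24) = 1 − 156/120 ≈ -0.300

-0.300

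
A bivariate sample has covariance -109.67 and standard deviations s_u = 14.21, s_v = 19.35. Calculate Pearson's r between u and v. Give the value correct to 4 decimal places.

r = Cov(u,v) / (s_u · s_v) = -109.67 / (14.21 × 19.35)
  = -109.67 / 274.9635 ≈ -0.3989

-0.3989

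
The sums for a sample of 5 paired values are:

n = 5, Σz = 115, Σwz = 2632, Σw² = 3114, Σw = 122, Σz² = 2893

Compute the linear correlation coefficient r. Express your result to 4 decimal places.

r = (nΣwz − ΣwΣz) / √[(nΣw² − (Σw)²)(nΣz² − (Σz)²)]
Numerator: 5×2632 − 122×115 = -870
Denominator: √[(15570 − 14884)(14465 − 13225)] = √[686 × 1240] = 922.3015
r = -870 / 922.3015 ≈ -0.9433

-0.9433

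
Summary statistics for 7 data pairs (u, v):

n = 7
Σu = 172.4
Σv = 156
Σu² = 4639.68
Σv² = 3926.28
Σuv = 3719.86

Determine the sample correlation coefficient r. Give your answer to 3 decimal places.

r = (nΣuv − ΣuΣv) / √[(nΣu² − (Σu)²)(nΣv² − (Σv)²)]
Numerator: 7×3719.86 − 172.4×156 = -855.38
Denominator: √[(32477.76 − 29721.76)(27483.96 − 24336)] = √[2756 × 3147.96] = 2945.4673
r = -855.38 / 2945.4673 ≈ -0.290

-0.290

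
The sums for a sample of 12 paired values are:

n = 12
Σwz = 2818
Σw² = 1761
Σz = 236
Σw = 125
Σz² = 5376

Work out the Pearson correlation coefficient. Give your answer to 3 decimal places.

0.619

r = (nΣwz − ΣwΣz) / √[(nΣw² − (Σw)²)(nΣz² − (Σz)²)]
Numerator: 12×2818 − 125×236 = 4316
Denominator: √[(21132 − 15625)(64512 − 55696)] = √[5507 × 8816] = 6967.7623
r = 4316 / 6967.7623 ≈ 0.619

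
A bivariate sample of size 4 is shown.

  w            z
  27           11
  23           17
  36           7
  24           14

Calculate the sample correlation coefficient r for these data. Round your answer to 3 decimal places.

-0.943

n = 4, Σw = 110, Σz = 49, Σw² = 3130, Σz² = 655, Σwz = 1276
nΣwz − ΣwΣz = 5104 − 5390 = -286
nΣw² − (Σw)² = 12520 − 12100 = 420; nΣz² − (Σz)² = 2620 − 2401 = 219
r = -286 / √(420 × 219) = -286 / 303.2820 ≈ -0.943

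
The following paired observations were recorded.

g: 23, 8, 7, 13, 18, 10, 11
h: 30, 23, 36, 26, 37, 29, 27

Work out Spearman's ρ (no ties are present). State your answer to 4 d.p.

0.2500

Rank g: 7, 2, 1, 5, 6, 3, 4
Rank h: 5, 1, 6, 2, 7, 4, 3
d = rank(g) − rank(h): 2, 1, -5, 3, -1, -1, 1; Σd² = 42
ρ = 1 − 6Σd² / [n(n²−1)] = 1 − 6×42 / (7×48) = 1 − 252/336 ≈ 0.2500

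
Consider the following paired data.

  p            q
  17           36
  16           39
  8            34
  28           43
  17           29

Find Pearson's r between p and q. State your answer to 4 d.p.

n = 5, Σp = 86, Σq = 181, Σp² = 1682, Σq² = 6663, Σpq = 3205
nΣpq − ΣpΣq = 16025 − 15566 = 459
nΣp² − (Σp)² = 8410 − 7396 = 1014; nΣq² − (Σq)² = 33315 − 32761 = 554
r = 459 / √(1014 × 554) = 459 / 749.5038 ≈ 0.6124

0.6124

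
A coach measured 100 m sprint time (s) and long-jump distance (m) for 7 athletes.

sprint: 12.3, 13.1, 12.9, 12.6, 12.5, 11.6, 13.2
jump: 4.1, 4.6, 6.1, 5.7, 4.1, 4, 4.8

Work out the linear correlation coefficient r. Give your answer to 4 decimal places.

0.5010

n = 7, Σx = 88.2, Σy = 33.4, Σx² = 1113.12, Σy² = 163.52, Σxy = 422.21
nΣxy − ΣxΣy = 2955.47 − 2945.88 = 9.59
nΣx² − (Σx)² = 7791.84 − 7779.24 = 12.6; nΣy² − (Σy)² = 1144.64 − 1115.56 = 29.08
r = 9.59 / √(12.6 × 29.08) = 9.59 / 19.1418 ≈ 0.5010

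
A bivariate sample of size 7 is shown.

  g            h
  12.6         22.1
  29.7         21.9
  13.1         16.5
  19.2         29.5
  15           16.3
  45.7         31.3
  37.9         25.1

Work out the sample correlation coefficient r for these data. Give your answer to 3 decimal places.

n = 7, Σg = 173.2, Σh = 162.7, Σg² = 5331, Σh² = 3985.91, Σgh = 4337.64
nΣgh − ΣgΣh = 30363.48 − 28179.64 = 2183.84
nΣg² − (Σg)² = 37317 − 29998.24 = 7318.76; nΣh² − (Σh)² = 27901.37 − 26471.29 = 1430.08
r = 2183.84 / √(7318.76 × 1430.08) = 2183.84 / 3235.1835 ≈ 0.675

0.675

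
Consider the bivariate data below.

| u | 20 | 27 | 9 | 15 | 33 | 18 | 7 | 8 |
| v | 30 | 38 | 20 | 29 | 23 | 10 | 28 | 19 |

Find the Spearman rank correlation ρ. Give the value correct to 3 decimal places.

0.357

Rank u: 6, 7, 3, 4, 8, 5, 1, 2
Rank v: 7, 8, 3, 6, 4, 1, 5, 2
d = rank(u) − rank(v): -1, -1, 0, -2, 4, 4, -4, 0; Σd² = 54
ρ = 1 − 6Σd² / [n(n²−1)] = 1 − 6×54 / (8×63) = 1 − 324/504 ≈ 0.357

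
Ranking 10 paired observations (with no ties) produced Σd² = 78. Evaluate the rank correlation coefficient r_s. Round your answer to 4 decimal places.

0.5273

ρ = 1 − 6Σd² / [n(n²−1)] = 1 − 6×78 / (10×99)
  = 1 − 468/990 = 1 − 0.47273 ≈ 0.5273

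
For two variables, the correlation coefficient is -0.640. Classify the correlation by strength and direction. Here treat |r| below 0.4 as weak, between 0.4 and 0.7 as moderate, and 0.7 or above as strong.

r = -0.640 < 0 so the relationship is negative.
|r| = 0.640, which falls in the moderate range.

moderate negative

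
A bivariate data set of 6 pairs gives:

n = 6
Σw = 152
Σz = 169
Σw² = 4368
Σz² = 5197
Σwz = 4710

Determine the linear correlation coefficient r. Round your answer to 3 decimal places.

r = (nΣwz − ΣwΣz) / √[(nΣw² − (Σw)²)(nΣz² − (Σz)²)]
Numerator: 6×4710 − 152×169 = 2572
Denominator: √[(26208 − 23104)(31182 − 28561)] = √[3104 × 2621] = 2852.2945
r = 2572 / 2852.2945 ≈ 0.902

0.902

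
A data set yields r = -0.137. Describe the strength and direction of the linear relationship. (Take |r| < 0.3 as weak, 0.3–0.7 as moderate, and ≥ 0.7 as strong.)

r = -0.137 < 0 so the relationship is negative.
|r| = 0.137, which falls in the weak range.

weak negative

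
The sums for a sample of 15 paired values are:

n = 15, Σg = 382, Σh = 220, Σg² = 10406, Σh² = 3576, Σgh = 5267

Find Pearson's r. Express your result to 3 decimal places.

-0.690

r = (nΣgh − ΣgΣh) / √[(nΣg² − (Σg)²)(nΣh² − (Σh)²)]
Numerator: 15×5267 − 382×220 = -5035
Denominator: √[(156090 − 145924)(53640 − 48400)] = √[10166 × 5240] = 7298.6190
r = -5035 / 7298.6190 ≈ -0.690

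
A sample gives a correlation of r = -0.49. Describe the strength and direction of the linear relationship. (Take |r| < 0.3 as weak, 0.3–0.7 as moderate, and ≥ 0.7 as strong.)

r = -0.49 < 0 so the relationship is negative.
|r| = 0.49, which falls in the moderate range.

moderate negative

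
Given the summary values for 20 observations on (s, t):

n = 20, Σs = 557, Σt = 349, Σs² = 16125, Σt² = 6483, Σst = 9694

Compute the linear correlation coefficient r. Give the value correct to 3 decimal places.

r = (nΣst − ΣsΣt) / √[(nΣs² − (Σs)²)(nΣt² − (Σt)²)]
Numerator: 20×9694 − 557×349 = -513
Denominator: √[(322500 − 310249)(129660 − 121801)] = √[12251 × 7859] = 9812.2683
r = -513 / 9812.2683 ≈ -0.052

-0.052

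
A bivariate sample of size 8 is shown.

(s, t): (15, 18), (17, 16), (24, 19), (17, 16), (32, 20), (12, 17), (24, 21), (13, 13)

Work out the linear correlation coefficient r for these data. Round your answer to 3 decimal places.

0.750

n = 8, Σs = 154, Σt = 140, Σs² = 3292, Σt² = 2496, Σst = 2787
nΣst − ΣsΣt = 22296 − 21560 = 736
nΣs² − (Σs)² = 26336 − 23716 = 2620; nΣt² − (Σt)² = 19968 − 19600 = 368
r = 736 / √(2620 × 368) = 736 / 981.9165 ≈ 0.750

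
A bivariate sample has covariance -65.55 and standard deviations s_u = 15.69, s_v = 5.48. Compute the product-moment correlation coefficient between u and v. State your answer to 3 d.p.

-0.762

r = Cov(u,v) / (s_u · s_v) = -65.55 / (15.69 × 5.48)
  = -65.55 / 85.9812 ≈ -0.762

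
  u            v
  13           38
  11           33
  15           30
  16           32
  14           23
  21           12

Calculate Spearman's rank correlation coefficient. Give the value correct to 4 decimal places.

Rank u: 2, 1, 4, 5, 3, 6
Rank v: 6, 5, 3, 4, 2, 1
d = rank(u) − rank(v): -4, -4, 1, 1, 1, 5; Σd² = 60
ρ = 1 − 6Σd² / [n(n²−1)] = 1 − 6×60 / (6×35) = 1 − 360/210 ≈ -0.7143

-0.7143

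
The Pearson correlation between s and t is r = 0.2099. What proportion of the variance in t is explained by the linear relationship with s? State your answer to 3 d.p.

0.044

r² = (0.2099)² = 0.044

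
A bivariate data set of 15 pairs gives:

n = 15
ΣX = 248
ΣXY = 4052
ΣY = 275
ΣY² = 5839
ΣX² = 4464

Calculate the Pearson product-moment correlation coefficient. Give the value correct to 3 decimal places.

r = (nΣXY − ΣXΣY) / √[(nΣX² − (ΣX)²)(nΣY² − (ΣY)²)]
Numerator: 15×4052 − 248×275 = -7420
Denominator: √[(66960 − 61504)(87585 − 75625)] = √[5456 × 11960] = 8077.9799
r = -7420 / 8077.9799 ≈ -0.919

-0.919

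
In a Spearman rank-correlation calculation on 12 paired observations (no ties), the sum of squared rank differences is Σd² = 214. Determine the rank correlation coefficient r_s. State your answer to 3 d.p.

0.252

ρ = 1 − 6Σd² / [n(n²−1)] = 1 − 6×214 / (12×143)
  = 1 − 1284/1716 = 1 − 0.7483 ≈ 0.252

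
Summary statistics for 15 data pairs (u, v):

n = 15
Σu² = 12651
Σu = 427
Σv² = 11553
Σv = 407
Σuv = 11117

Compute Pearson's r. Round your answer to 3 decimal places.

-0.933

r = (nΣuv − ΣuΣv) / √[(nΣu² − (Σu)²)(nΣv² − (Σv)²)]
Numerator: 15×11117 − 427×407 = -7034
Denominator: √[(189765 − 182329)(173295 − 165649)] = √[7436 × 7646] = 7540.2690
r = -7034 / 7540.2690 ≈ -0.933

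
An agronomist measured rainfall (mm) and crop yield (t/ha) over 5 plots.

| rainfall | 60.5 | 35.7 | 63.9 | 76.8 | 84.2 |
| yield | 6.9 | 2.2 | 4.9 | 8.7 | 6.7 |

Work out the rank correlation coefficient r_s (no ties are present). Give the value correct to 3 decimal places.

Rank rainfall: 2, 1, 3, 4, 5
Rank yield: 4, 1, 2, 5, 3
d = rank(rainfall) − rank(yield): -2, 0, 1, -1, 2; Σd² = 10
ρ = 1 − 6Σd² / [n(n²−1)] = 1 − 6×10 / (5×24) = 1 − 60/120 ≈ 0.500

0.500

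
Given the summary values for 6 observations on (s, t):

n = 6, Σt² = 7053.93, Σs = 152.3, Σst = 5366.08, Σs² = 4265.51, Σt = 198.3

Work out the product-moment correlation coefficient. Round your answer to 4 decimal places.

0.7439

r = (nΣst − ΣsΣt) / √[(nΣs² − (Σs)²)(nΣt² − (Σt)²)]
Numerator: 6×5366.08 − 152.3×198.3 = 1995.39
Denominator: √[(25593.06 − 23195.29)(42323.58 − 39322.89)] = √[2397.77 × 3000.69] = 2682.3431
r = 1995.39 / 2682.3431 ≈ 0.7439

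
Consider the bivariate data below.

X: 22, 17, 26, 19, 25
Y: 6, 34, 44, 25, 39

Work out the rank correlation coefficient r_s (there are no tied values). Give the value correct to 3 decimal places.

Rank X: 3, 1, 5, 2, 4
Rank Y: 1, 3, 5, 2, 4
d = rank(X) − rank(Y): 2, -2, 0, 0, 0; Σd² = 8
ρ = 1 − 6Σd² / [n(n²−1)] = 1 − 6×8 / (5×24) = 1 − 48/120 ≈ 0.600

0.600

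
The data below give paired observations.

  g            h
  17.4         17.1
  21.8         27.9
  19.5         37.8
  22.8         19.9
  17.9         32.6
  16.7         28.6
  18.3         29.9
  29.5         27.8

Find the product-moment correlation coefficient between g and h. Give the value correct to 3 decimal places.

n = 8, Σg = 163.9, Σh = 221.6, Σg² = 3482.53, Σh² = 6443.24, Σgh = 4525.01
nΣgh − ΣgΣh = 36200.08 − 36320.24 = -120.16
nΣg² − (Σg)² = 27860.24 − 26863.21 = 997.03; nΣh² − (Σh)² = 51545.92 − 49106.56 = 2439.36
r = -120.16 / √(997.03 × 2439.36) = -120.16 / 1559.5240 ≈ -0.077

-0.077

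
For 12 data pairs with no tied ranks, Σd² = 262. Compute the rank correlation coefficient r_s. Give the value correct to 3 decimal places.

ρ = 1 − 6Σd² / [n(n²−1)] = 1 − 6×262 / (12×143)
  = 1 − 1572/1716 = 1 − 0.9161 ≈ 0.084

0.084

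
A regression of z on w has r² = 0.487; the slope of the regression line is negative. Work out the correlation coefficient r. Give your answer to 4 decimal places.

-0.6979

|r| = √0.487 = 0.6979
The association is negative, so r = −0.6979.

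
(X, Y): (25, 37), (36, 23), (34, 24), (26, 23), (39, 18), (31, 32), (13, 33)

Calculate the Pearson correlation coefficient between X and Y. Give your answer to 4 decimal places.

n = 7, ΣX = 204, ΣY = 190, ΣX² = 6404, ΣY² = 5440, ΣXY = 5290
nΣXY − ΣXΣY = 37030 − 38760 = -1730
nΣX² − (ΣX)² = 44828 − 41616 = 3212; nΣY² − (ΣY)² = 38080 − 36100 = 1980
r = -1730 / √(3212 × 1980) = -1730 / 2521.8565 ≈ -0.6860

-0.6860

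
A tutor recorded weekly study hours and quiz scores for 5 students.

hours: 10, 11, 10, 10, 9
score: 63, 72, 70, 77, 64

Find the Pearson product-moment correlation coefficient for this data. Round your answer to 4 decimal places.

0.4872

n = 5, Σx = 50, Σy = 346, Σx² = 502, Σy² = 24078, Σxy = 3468
nΣxy − ΣxΣy = 17340 − 17300 = 40
nΣx² − (Σx)² = 2510 − 2500 = 10; nΣy² − (Σy)² = 120390 − 119716 = 674
r = 40 / √(10 × 674) = 40 / 82.0975 ≈ 0.4872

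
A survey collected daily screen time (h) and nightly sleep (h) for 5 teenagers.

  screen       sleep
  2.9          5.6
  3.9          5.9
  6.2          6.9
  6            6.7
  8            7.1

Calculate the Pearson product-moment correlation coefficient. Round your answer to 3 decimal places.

n = 5, Σx = 27, Σy = 32.2, Σx² = 162.06, Σy² = 209.08, Σxy = 179.03
nΣxy − ΣxΣy = 895.15 − 869.4 = 25.75
nΣx² − (Σx)² = 810.3 − 729 = 81.3; nΣy² − (Σy)² = 1045.4 − 1036.84 = 8.56
r = 25.75 / √(81.3 × 8.56) = 25.75 / 26.3804 ≈ 0.976

0.976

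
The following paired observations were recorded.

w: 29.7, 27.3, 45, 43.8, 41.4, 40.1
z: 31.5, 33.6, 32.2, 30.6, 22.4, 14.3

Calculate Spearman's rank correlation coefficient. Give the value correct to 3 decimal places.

Rank w: 2, 1, 6, 5, 4, 3
Rank z: 4, 6, 5, 3, 2, 1
d = rank(w) − rank(z): -2, -5, 1, 2, 2, 2; Σd² = 42
ρ = 1 − 6Σd² / [n(n²−1)] = 1 − 6×42 / (6×35) = 1 − 252/210 ≈ -0.200

-0.200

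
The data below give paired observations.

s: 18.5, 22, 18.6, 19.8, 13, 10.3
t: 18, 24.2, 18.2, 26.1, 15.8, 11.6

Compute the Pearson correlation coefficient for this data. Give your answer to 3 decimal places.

n = 6, Σs = 102.2, Σt = 113.9, Σs² = 1839.34, Σt² = 2306.29, Σst = 2045.58
nΣst − ΣsΣt = 12273.48 − 11640.58 = 632.9
nΣs² − (Σs)² = 11036.04 − 10444.84 = 591.2; nΣt² − (Σt)² = 13837.74 − 12973.21 = 864.53
r = 632.9 / √(591.2 × 864.53) = 632.9 / 714.9197 ≈ 0.885

0.885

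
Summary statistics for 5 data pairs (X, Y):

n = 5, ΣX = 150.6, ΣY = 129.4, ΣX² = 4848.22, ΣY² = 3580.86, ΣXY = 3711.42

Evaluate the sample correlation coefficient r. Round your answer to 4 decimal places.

r = (nΣXY − ΣXΣY) / √[(nΣX² − (ΣX)²)(nΣY² − (ΣY)²)]
Numerator: 5×3711.42 − 150.6×129.4 = -930.54
Denominator: √[(24241.1 − 22680.36)(17904.3 − 16744.36)] = √[1560.74 × 1159.94] = 1345.4980
r = -930.54 / 1345.4980 ≈ -0.6916

-0.6916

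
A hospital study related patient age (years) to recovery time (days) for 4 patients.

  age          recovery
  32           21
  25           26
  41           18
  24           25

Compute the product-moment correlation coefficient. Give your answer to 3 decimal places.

-0.976

n = 4, Σx = 122, Σy = 90, Σx² = 3906, Σy² = 2066, Σxy = 2660
nΣxy − ΣxΣy = 10640 − 10980 = -340
nΣx² − (Σx)² = 15624 − 14884 = 740; nΣy² − (Σy)² = 8264 − 8100 = 164
r = -340 / √(740 × 164) = -340 / 348.3676 ≈ -0.976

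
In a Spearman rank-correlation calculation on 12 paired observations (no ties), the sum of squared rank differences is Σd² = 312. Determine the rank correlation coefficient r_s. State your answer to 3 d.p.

-0.091

ρ = 1 − 6Σd² / [n(n²−1)] = 1 − 6×312 / (12×143)
  = 1 − 1872/1716 = 1 − 1.0909 ≈ -0.091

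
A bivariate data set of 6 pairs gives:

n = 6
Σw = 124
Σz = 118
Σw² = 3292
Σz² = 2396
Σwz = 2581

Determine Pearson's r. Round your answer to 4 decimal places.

0.6072

r = (nΣwz − ΣwΣz) / √[(nΣw² − (Σw)²)(nΣz² − (Σz)²)]
Numerator: 6×2581 − 124×118 = 854
Denominator: √[(19752 − 15376)(14376 − 13924)] = √[4376 × 452] = 1406.3968
r = 854 / 1406.3968 ≈ 0.6072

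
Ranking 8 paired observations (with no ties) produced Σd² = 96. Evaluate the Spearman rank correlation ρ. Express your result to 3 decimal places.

ρ = 1 − 6Σd² / [n(n²−1)] = 1 − 6×96 / (8×63)
  = 1 − 576/504 = 1 − 1.1429 ≈ -0.143

-0.143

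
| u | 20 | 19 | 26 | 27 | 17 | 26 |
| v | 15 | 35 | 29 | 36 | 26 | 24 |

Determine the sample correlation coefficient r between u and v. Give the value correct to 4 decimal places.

0.2650

n = 6, Σu = 135, Σv = 165, Σu² = 3131, Σv² = 4839, Σuv = 3757
nΣuv − ΣuΣv = 22542 − 22275 = 267
nΣu² − (Σu)² = 18786 − 18225 = 561; nΣv² − (Σv)² = 29034 − 27225 = 1809
r = 267 / √(561 × 1809) = 267 / 1007.3971 ≈ 0.2650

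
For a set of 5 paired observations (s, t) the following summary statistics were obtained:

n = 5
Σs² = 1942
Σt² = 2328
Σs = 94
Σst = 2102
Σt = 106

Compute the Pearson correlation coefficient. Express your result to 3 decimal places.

r = (nΣst − ΣsΣt) / √[(nΣs² − (Σs)²)(nΣt² − (Σt)²)]
Numerator: 5×2102 − 94×106 = 546
Denominator: √[(9710 − 8836)(11640 − 11236)] = √[874 × 404] = 594.2188
r = 546 / 594.2188 ≈ 0.919

0.919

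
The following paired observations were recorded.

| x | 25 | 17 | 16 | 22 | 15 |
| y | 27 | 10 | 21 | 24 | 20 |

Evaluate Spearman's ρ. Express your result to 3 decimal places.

0.700

Rank x: 5, 3, 2, 4, 1
Rank y: 5, 1, 3, 4, 2
d = rank(x) − rank(y): 0, 2, -1, 0, -1; Σd² = 6
ρ = 1 − 6Σd² / [n(n²−1)] = 1 − 6×6 / (5×24) = 1 − 36/120 ≈ 0.700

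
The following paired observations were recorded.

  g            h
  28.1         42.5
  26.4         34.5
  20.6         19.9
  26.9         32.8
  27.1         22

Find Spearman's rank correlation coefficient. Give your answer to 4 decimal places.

0.6000

Rank g: 5, 2, 1, 3, 4
Rank h: 5, 4, 1, 3, 2
d = rank(g) − rank(h): 0, -2, 0, 0, 2; Σd² = 8
ρ = 1 − 6Σd² / [n(n²−1)] = 1 − 6×8 / (5×24) = 1 − 48/120 ≈ 0.6000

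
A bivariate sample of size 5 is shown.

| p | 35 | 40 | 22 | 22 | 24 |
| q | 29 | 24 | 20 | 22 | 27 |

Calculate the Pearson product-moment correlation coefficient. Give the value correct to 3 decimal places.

0.474

n = 5, Σp = 143, Σq = 122, Σp² = 4369, Σq² = 3030, Σpq = 3547
nΣpq − ΣpΣq = 17735 − 17446 = 289
nΣp² − (Σp)² = 21845 − 20449 = 1396; nΣq² − (Σq)² = 15150 − 14884 = 266
r = 289 / √(1396 × 266) = 289 / 609.3734 ≈ 0.474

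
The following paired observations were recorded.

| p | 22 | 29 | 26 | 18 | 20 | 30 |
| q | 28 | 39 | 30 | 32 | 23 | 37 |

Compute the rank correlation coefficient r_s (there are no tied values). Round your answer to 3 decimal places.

Rank p: 3, 5, 4, 1, 2, 6
Rank q: 2, 6, 3, 4, 1, 5
d = rank(p) − rank(q): 1, -1, 1, -3, 1, 1; Σd² = 14
ρ = 1 − 6Σd² / [n(n²−1)] = 1 − 6×14 / (6×35) = 1 − 84/210 ≈ 0.600

0.600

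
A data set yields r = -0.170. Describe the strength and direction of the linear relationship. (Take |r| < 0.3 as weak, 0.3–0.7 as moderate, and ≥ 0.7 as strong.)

r = -0.170 < 0 so the relationship is negative.
|r| = 0.170, which falls in the weak range.

weak negative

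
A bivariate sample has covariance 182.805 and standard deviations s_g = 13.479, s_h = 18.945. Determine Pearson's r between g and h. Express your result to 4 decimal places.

0.7159

r = Cov(g,h) / (s_g · s_h) = 182.805 / (13.479 × 18.945)
  = 182.805 / 255.3597 ≈ 0.7159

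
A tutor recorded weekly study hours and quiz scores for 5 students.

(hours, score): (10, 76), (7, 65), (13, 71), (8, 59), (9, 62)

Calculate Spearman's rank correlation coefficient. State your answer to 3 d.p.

0.600

Rank hours: 4, 1, 5, 2, 3
Rank score: 5, 3, 4, 1, 2
d = rank(hours) − rank(score): -1, -2, 1, 1, 1; Σd² = 8
ρ = 1 − 6Σd² / [n(n²−1)] = 1 − 6×8 / (5×24) = 1 − 48/120 ≈ 0.600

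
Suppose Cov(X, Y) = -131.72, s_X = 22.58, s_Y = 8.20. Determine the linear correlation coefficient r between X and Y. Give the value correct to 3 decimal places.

r = Cov(X,Y) / (s_X · s_Y) = -131.72 / (22.58 × 8.20)
  = -131.72 / 185.1560 ≈ -0.711

-0.711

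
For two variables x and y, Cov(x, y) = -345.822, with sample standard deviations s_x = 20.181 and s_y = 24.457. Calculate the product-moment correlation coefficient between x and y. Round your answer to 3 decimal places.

-0.701

r = Cov(x,y) / (s_x · s_y) = -345.822 / (20.181 × 24.457)
  = -345.822 / 493.5667 ≈ -0.701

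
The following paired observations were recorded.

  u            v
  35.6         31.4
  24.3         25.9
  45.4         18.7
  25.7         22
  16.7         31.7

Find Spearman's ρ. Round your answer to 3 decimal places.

-0.700

Rank u: 4, 2, 5, 3, 1
Rank v: 4, 3, 1, 2, 5
d = rank(u) − rank(v): 0, -1, 4, 1, -4; Σd² = 34
ρ = 1 − 6Σd² / [n(n²−1)] = 1 − 6×34 / (5×24) = 1 − 204/120 ≈ -0.700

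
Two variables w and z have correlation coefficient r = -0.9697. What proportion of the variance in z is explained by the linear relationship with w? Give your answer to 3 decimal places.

0.940

r² = (-0.9697)² = 0.940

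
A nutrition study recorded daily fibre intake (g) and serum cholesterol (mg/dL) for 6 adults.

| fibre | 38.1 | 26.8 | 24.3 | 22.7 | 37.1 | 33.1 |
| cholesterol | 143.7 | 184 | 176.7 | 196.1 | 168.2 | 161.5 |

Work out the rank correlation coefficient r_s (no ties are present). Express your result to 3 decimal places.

-0.886

Rank fibre: 6, 3, 2, 1, 5, 4
Rank cholesterol: 1, 5, 4, 6, 3, 2
d = rank(fibre) − rank(cholesterol): 5, -2, -2, -5, 2, 2; Σd² = 66
ρ = 1 − 6Σd² / [n(n²−1)] = 1 − 6×66 / (6×35) = 1 − 396/210 ≈ -0.886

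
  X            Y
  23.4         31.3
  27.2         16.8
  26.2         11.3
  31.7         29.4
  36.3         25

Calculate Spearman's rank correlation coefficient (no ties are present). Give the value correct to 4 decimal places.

Rank X: 1, 3, 2, 4, 5
Rank Y: 5, 2, 1, 4, 3
d = rank(X) − rank(Y): -4, 1, 1, 0, 2; Σd² = 22
ρ = 1 − 6Σd² / [n(n²−1)] = 1 − 6×22 / (5×24) = 1 − 132/120 ≈ -0.1000

-0.1000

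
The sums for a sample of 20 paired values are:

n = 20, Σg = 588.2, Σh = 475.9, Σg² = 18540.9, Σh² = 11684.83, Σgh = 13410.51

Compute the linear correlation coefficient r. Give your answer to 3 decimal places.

-0.875

r = (nΣgh − ΣgΣh) / √[(nΣg² − (Σg)²)(nΣh² − (Σh)²)]
Numerator: 20×13410.51 − 588.2×475.9 = -11714.18
Denominator: √[(370818 − 345979.24)(233696.6 − 226480.81)] = √[24838.76 × 7215.79] = 13387.7286
r = -11714.18 / 13387.7286 ≈ -0.875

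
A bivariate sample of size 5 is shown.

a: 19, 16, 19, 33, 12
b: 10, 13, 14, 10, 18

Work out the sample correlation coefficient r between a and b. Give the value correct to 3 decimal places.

n = 5, Σa = 99, Σb = 65, Σa² = 2211, Σb² = 889, Σab = 1210
nΣab − ΣaΣb = 6050 − 6435 = -385
nΣa² − (Σa)² = 11055 − 9801 = 1254; nΣb² − (Σb)² = 4445 − 4225 = 220
r = -385 / √(1254 × 220) = -385 / 525.2428 ≈ -0.733

-0.733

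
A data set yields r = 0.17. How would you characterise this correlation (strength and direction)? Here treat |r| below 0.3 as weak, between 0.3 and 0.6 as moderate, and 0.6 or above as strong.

weak positive

r = 0.17 > 0 so the relationship is positive.
|r| = 0.17, which falls in the weak range.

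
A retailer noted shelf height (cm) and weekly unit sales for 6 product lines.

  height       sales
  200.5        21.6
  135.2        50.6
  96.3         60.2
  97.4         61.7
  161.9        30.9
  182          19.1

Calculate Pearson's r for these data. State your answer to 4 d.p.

n = 6, Σx = 873.3, Σy = 244.1, Σx² = 136575.35, Σy² = 11777.47, Σxy = 31457.67
nΣxy − ΣxΣy = 188746.02 − 213172.53 = -24426.51
nΣx² − (Σx)² = 819452.1 − 762652.89 = 56799.21; nΣy² − (Σy)² = 70664.82 − 59584.81 = 11080.01
r = -24426.51 / √(56799.21 × 11080.01) = -24426.51 / 25086.5664 ≈ -0.9737

-0.9737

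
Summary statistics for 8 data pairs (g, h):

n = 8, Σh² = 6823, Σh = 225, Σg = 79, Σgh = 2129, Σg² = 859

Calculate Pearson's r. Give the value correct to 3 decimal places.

-0.470

r = (nΣgh − ΣgΣh) / √[(nΣg² − (Σg)²)(nΣh² − (Σh)²)]
Numerator: 8×2129 − 79×225 = -743
Denominator: √[(6872 − 6241)(54584 − 50625)] = √[631 × 3959] = 1580.5471
r = -743 / 1580.5471 ≈ -0.470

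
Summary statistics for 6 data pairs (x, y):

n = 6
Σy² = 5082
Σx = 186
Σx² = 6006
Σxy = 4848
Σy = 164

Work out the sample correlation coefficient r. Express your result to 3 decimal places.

r = (nΣxy − ΣxΣy) / √[(nΣx² − (Σx)²)(nΣy² − (Σy)²)]
Numerator: 6×4848 − 186×164 = -1416
Denominator: √[(36036 − 34596)(30492 − 26896)] = √[1440 × 3596] = 2275.5747
r = -1416 / 2275.5747 ≈ -0.622

-0.622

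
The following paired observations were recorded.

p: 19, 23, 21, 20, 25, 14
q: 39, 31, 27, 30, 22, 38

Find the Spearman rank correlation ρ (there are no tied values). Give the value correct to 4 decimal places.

Rank p: 2, 5, 4, 3, 6, 1
Rank q: 6, 4, 2, 3, 1, 5
d = rank(p) − rank(q): -4, 1, 2, 0, 5, -4; Σd² = 62
ρ = 1 − 6Σd² / [n(n²−1)] = 1 − 6×62 / (6×35) = 1 − 372/210 ≈ -0.7714

-0.7714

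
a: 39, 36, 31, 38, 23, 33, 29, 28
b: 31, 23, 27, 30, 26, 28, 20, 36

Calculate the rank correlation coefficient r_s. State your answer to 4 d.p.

Rank a: 8, 6, 4, 7, 1, 5, 3, 2
Rank b: 7, 2, 4, 6, 3, 5, 1, 8
d = rank(a) − rank(b): 1, 4, 0, 1, -2, 0, 2, -6; Σd² = 62
ρ = 1 − 6Σd² / [n(n²−1)] = 1 − 6×62 / (8×63) = 1 − 372/504 ≈ 0.2619

0.2619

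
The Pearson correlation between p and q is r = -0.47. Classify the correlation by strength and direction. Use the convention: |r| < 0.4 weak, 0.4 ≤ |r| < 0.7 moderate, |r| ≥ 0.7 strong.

moderate negative

r = -0.47 < 0 so the relationship is negative.
|r| = 0.47, which falls in the moderate range.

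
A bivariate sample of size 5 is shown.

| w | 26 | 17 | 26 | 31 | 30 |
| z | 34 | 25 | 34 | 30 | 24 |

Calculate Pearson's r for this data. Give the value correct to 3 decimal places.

0.199

n = 5, Σw = 130, Σz = 147, Σw² = 3502, Σz² = 4413, Σwz = 3843
nΣwz − ΣwΣz = 19215 − 19110 = 105
nΣw² − (Σw)² = 17510 − 16900 = 610; nΣz² − (Σz)² = 22065 − 21609 = 456
r = 105 / √(610 × 456) = 105 / 527.4088 ≈ 0.199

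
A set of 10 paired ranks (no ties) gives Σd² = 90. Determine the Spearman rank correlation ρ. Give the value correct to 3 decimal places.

0.455

ρ = 1 − 6Σd² / [n(n²−1)] = 1 − 6×90 / (10×99)
  = 1 − 540/990 = 1 − 0.5455 ≈ 0.455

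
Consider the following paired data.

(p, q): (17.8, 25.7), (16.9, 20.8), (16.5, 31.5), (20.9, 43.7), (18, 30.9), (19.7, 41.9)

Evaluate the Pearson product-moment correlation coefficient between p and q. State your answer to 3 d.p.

n = 6, Σp = 109.8, Σq = 194.5, Σp² = 2023.6, Σq² = 6705.49, Σpq = 3623.69
nΣpq − ΣpΣq = 21742.14 − 21356.1 = 386.04
nΣp² − (Σp)² = 12141.6 − 12056.04 = 85.56; nΣq² − (Σq)² = 40232.94 − 37830.25 = 2402.69
r = 386.04 / √(85.56 × 2402.69) = 386.04 / 453.4029 ≈ 0.851

0.851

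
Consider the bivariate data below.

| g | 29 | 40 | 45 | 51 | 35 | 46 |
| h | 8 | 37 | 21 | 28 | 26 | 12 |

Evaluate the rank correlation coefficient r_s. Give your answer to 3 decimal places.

0.314

Rank g: 1, 3, 4, 6, 2, 5
Rank h: 1, 6, 3, 5, 4, 2
d = rank(g) − rank(h): 0, -3, 1, 1, -2, 3; Σd² = 24
ρ = 1 − 6Σd² / [n(n²−1)] = 1 − 6×24 / (6×35) = 1 − 144/210 ≈ 0.314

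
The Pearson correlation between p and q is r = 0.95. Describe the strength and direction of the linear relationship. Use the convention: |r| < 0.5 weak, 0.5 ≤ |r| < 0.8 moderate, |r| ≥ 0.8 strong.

strong positive

r = 0.95 > 0 so the relationship is positive.
|r| = 0.95, which falls in the strong range.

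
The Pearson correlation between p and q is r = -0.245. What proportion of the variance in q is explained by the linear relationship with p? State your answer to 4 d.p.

r² = (-0.245)² = 0.0600

0.0600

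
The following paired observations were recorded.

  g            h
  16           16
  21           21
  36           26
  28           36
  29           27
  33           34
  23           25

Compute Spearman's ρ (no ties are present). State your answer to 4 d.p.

Rank g: 1, 2, 7, 4, 5, 6, 3
Rank h: 1, 2, 4, 7, 5, 6, 3
d = rank(g) − rank(h): 0, 0, 3, -3, 0, 0, 0; Σd² = 18
ρ = 1 − 6Σd² / [n(n²−1)] = 1 − 6×18 / (7×48) = 1 − 108/336 ≈ 0.6786

0.6786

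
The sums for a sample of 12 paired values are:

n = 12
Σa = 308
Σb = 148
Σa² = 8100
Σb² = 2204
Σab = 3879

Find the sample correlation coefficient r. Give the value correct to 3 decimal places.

0.296

r = (nΣab − ΣaΣb) / √[(nΣa² − (Σa)²)(nΣb² − (Σb)²)]
Numerator: 12×3879 − 308×148 = 964
Denominator: √[(97200 − 94864)(26448 − 21904)] = √[2336 × 4544] = 3258.0338
r = 964 / 3258.0338 ≈ 0.296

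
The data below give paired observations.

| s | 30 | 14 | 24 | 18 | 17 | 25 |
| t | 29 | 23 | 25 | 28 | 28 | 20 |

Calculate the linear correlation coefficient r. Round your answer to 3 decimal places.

0.076

n = 6, Σs = 128, Σt = 153, Σs² = 2910, Σt² = 3963, Σst = 3272
nΣst − ΣsΣt = 19632 − 19584 = 48
nΣs² − (Σs)² = 17460 − 16384 = 1076; nΣt² − (Σt)² = 23778 − 23409 = 369
r = 48 / √(1076 × 369) = 48 / 630.1143 ≈ 0.076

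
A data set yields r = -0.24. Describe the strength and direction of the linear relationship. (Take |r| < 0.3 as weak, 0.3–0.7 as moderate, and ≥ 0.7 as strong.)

weak negative

r = -0.24 < 0 so the relationship is negative.
|r| = 0.24, which falls in the weak range.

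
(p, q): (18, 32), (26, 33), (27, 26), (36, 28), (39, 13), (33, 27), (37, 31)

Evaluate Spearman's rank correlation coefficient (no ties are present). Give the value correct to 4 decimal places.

Rank p: 1, 2, 3, 5, 7, 4, 6
Rank q: 6, 7, 2, 4, 1, 3, 5
d = rank(p) − rank(q): -5, -5, 1, 1, 6, 1, 1; Σd² = 90
ρ = 1 − 6Σd² / [n(n²−1)] = 1 − 6×90 / (7×48) = 1 − 540/336 ≈ -0.6071

-0.6071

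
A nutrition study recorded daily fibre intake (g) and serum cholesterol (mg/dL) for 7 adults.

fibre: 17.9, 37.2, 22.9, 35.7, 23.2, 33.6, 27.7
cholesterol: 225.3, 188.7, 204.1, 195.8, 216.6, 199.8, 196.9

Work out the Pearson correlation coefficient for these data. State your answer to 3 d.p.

n = 7, Σx = 198.2, Σy = 1427.2, Σx² = 5937.64, Σy² = 291967.44, Σxy = 39908.99
nΣxy − ΣxΣy = 279362.93 − 282871.04 = -3508.11
nΣx² − (Σx)² = 41563.48 − 39283.24 = 2280.24; nΣy² − (Σy)² = 2043772.08 − 2036899.84 = 6872.24
r = -3508.11 / √(2280.24 × 6872.24) = -3508.11 / 3958.5801 ≈ -0.886

-0.886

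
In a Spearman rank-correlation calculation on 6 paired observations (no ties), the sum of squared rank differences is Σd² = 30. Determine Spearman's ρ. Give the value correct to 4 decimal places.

0.1429

ρ = 1 − 6Σd² / [n(n²−1)] = 1 − 6×30 / (6×35)
  = 1 − 180/210 = 1 − 0.85714 ≈ 0.1429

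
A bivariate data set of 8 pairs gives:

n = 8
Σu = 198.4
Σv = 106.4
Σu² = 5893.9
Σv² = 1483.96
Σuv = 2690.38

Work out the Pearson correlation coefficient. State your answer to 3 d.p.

r = (nΣuv − ΣuΣv) / √[(nΣu² − (Σu)²)(nΣv² − (Σv)²)]
Numerator: 8×2690.38 − 198.4×106.4 = 413.28
Denominator: √[(47151.2 − 39362.56)(11871.68 − 11320.96)] = √[7788.64 × 550.72] = 2071.0770
r = 413.28 / 2071.0770 ≈ 0.200

0.200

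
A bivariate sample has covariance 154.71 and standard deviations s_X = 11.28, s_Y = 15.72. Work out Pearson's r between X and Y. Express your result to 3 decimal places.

0.872

r = Cov(X,Y) / (s_X · s_Y) = 154.71 / (11.28 × 15.72)
  = 154.71 / 177.3216 ≈ 0.872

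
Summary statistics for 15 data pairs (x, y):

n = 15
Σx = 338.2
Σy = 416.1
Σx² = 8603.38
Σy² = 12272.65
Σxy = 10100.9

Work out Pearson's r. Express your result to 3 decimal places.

0.851

r = (nΣxy − ΣxΣy) / √[(nΣx² − (Σx)²)(nΣy² − (Σy)²)]
Numerator: 15×10100.9 − 338.2×416.1 = 10788.48
Denominator: √[(129050.7 − 114379.24)(184089.75 − 173139.21)] = √[14671.46 × 10950.54] = 12675.1887
r = 10788.48 / 12675.1887 ≈ 0.851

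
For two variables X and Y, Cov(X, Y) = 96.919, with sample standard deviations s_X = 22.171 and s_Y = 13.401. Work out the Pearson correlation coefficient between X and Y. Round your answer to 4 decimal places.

0.3262

r = Cov(X,Y) / (s_X · s_Y) = 96.919 / (22.171 × 13.401)
  = 96.919 / 297.1136 ≈ 0.3262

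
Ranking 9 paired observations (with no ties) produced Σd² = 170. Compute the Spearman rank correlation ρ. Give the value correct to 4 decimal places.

ρ = 1 − 6Σd² / [n(n²−1)] = 1 − 6×170 / (9×80)
  = 1 − 1020/720 = 1 − 1.41667 ≈ -0.4167

-0.4167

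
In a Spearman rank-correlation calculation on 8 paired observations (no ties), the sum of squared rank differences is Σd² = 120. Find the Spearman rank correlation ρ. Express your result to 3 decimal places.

ρ = 1 − 6Σd² / [n(n²−1)] = 1 − 6×120 / (8×63)
  = 1 − 720/504 = 1 − 1.4286 ≈ -0.429

-0.429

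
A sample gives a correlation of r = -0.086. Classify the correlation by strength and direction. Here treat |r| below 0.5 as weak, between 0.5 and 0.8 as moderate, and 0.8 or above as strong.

weak negative

r = -0.086 < 0 so the relationship is negative.
|r| = 0.086, which falls in the weak range.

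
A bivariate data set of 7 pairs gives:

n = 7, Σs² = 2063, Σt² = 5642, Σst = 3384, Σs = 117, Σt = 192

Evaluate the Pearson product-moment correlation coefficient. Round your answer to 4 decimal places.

r = (nΣst − ΣsΣt) / √[(nΣs² − (Σs)²)(nΣt² − (Σt)²)]
Numerator: 7×3384 − 117×192 = 1224
Denominator: √[(14441 − 13689)(39494 − 36864)] = √[752 × 2630] = 1406.3286
r = 1224 / 1406.3286 ≈ 0.8704

0.8704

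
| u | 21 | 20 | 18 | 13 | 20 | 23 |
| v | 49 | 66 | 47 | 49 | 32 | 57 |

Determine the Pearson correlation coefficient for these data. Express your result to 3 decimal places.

0.170

n = 6, Σu = 115, Σv = 300, Σu² = 2263, Σv² = 15640, Σuv = 5783
nΣuv − ΣuΣv = 34698 − 34500 = 198
nΣu² − (Σu)² = 13578 − 13225 = 353; nΣv² − (Σv)² = 93840 − 90000 = 3840
r = 198 / √(353 × 3840) = 198 / 1164.2680 ≈ 0.170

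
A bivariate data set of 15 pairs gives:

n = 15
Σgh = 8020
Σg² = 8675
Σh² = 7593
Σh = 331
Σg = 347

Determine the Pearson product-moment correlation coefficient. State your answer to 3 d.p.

r = (nΣgh − ΣgΣh) / √[(nΣg² − (Σg)²)(nΣh² − (Σh)²)]
Numerator: 15×8020 − 347×331 = 5443
Denominator: √[(130125 − 120409)(113895 − 109561)] = √[9716 × 4334] = 6489.1559
r = 5443 / 6489.1559 ≈ 0.839

0.839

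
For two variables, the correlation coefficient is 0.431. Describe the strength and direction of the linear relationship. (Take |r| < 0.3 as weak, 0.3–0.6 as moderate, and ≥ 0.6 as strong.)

moderate positive

r = 0.431 > 0 so the relationship is positive.
|r| = 0.431, which falls in the moderate range.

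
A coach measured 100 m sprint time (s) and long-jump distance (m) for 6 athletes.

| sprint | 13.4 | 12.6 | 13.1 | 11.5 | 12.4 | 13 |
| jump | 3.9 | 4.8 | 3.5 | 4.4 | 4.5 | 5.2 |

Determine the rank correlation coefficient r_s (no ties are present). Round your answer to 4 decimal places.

Rank sprint: 6, 3, 5, 1, 2, 4
Rank jump: 2, 5, 1, 3, 4, 6
d = rank(sprint) − rank(jump): 4, -2, 4, -2, -2, -2; Σd² = 48
ρ = 1 − 6Σd² / [n(n²−1)] = 1 − 6×48 / (6×35) = 1 − 288/210 ≈ -0.3714

-0.3714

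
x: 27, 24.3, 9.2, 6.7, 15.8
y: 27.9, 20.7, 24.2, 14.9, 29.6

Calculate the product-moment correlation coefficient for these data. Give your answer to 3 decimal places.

n = 5, Σx = 83, Σy = 117.3, Σx² = 1698.66, Σy² = 2890.71, Σxy = 2046.46
nΣxy − ΣxΣy = 10232.3 − 9735.9 = 496.4
nΣx² − (Σx)² = 8493.3 − 6889 = 1604.3; nΣy² − (Σy)² = 14453.55 − 13759.29 = 694.26
r = 496.4 / √(1604.3 × 694.26) = 496.4 / 1055.3679 ≈ 0.470

0.470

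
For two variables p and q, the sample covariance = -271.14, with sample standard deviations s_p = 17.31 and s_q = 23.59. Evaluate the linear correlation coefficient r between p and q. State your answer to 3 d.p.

-0.664

r = Cov(p,q) / (s_p · s_q) = -271.14 / (17.31 × 23.59)
  = -271.14 / 408.3429 ≈ -0.664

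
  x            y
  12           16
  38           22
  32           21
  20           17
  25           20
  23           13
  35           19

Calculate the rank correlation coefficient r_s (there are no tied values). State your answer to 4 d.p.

0.7857

Rank x: 1, 7, 5, 2, 4, 3, 6
Rank y: 2, 7, 6, 3, 5, 1, 4
d = rank(x) − rank(y): -1, 0, -1, -1, -1, 2, 2; Σd² = 12
ρ = 1 − 6Σd² / [n(n²−1)] = 1 − 6×12 / (7×48) = 1 − 72/336 ≈ 0.7857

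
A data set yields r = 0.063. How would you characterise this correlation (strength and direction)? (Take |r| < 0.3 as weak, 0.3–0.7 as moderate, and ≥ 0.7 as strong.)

weak positive

r = 0.063 > 0 so the relationship is positive.
|r| = 0.063, which falls in the weak range.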